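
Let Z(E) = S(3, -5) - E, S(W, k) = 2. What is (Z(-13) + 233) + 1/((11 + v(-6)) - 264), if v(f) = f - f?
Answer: 62743/253 ≈ 248.00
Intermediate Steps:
Z(E) = 2 - E
v(f) = 0
(Z(-13) + 233) + 1/((11 + v(-6)) - 264) = ((2 - 1*(-13)) + 233) + 1/((11 + 0) - 264) = ((2 + 13) + 233) + 1/(11 - 264) = (15 + 233) + 1/(-253) = 248 - 1/253 = 62743/253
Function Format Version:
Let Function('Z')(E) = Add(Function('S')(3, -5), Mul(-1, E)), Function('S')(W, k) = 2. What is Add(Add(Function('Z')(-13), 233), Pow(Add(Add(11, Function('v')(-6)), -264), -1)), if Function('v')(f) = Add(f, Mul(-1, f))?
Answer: Rational(62743, 253) ≈ 248.00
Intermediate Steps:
Function('Z')(E) = Add(2, Mul(-1, E))
Function('v')(f) = 0
Add(Add(Function('Z')(-13), 233), Pow(Add(Add(11, Function('v')(-6)), -264), -1)) = Add(Add(Add(2, Mul(-1, -13)), 233), Pow(Add(Add(11, 0), -264), -1)) = Add(Add(Add(2, 13), 233), Pow(Add(11, -264), -1)) = Add(Add(15, 233), Pow(-253, -1)) = Add(248, Rational(-1, 253)) = Rational(62743, 253)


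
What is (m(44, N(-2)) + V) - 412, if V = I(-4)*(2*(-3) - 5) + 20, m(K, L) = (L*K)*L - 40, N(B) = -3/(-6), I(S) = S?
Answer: -377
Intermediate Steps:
N(B) = ½ (N(B) = -3*(-⅙) = ½)
m(K, L) = -40 + K*L² (m(K, L) = (K*L)*L - 40 = K*L² - 40 = -40 + K*L²)
V = 64 (V = -4*(2*(-3) - 5) + 20 = -4*(-6 - 5) + 20 = -4*(-11) + 20 = 44 + 20 = 64)
(m(44, N(-2)) + V) - 412 = ((-40 + 44*(½)²) + 64) - 412 = ((-40 + 44*(¼)) + 64) - 412 = ((-40 + 11) + 64) - 412 = (-29 + 64) - 412 = 35 - 412 = -377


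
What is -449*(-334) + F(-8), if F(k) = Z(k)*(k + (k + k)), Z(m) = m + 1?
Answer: 150134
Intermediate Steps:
Z(m) = 1 + m
F(k) = 3*k*(1 + k) (F(k) = (1 + k)*(k + (k + k)) = (1 + k)*(k + 2*k) = (1 + k)*(3*k) = 3*k*(1 + k))
-449*(-334) + F(-8) = -449*(-334) + 3*(-8)*(1 - 8) = 149966 + 3*(-8)*(-7) = 149966 + 168 = 150134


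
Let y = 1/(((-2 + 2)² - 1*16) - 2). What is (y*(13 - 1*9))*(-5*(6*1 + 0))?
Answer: 20/3 ≈ 6.6667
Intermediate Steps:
y = -1/18 (y = 1/((0² - 16) - 2) = 1/((0 - 16) - 2) = 1/(-16 - 2) = 1/(-18) = -1/18 ≈ -0.055556)
(y*(13 - 1*9))*(-5*(6*1 + 0)) = (-(13 - 1*9)/18)*(-5*(6*1 + 0)) = (-(13 - 9)/18)*(-5*(6 + 0)) = (-1/18*4)*(-5*6) = -2/9*(-30) = 20/3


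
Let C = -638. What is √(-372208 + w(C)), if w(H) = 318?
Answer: I*√371890 ≈ 609.83*I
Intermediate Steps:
√(-372208 + w(C)) = √(-372208 + 318) = √(-371890) = I*√371890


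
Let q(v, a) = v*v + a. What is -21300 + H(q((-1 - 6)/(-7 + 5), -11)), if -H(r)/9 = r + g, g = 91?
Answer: -88521/4 ≈ -22130.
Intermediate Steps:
q(v, a) = a + v² (q(v, a) = v² + a = a + v²)
H(r) = -819 - 9*r (H(r) = -9*(r + 91) = -9*(91 + r) = -819 - 9*r)
-21300 + H(q((-1 - 6)/(-7 + 5), -11)) = -21300 + (-819 - 9*(-11 + ((-1 - 6)/(-7 + 5))²)) = -21300 + (-819 - 9*(-11 + (-7/(-2))²)) = -21300 + (-819 - 9*(-11 + (-7*(-½))²)) = -21300 + (-819 - 9*(-11 + (7/2)²)) = -21300 + (-819 - 9*(-11 + 49/4)) = -21300 + (-819 - 9*5/4) = -21300 + (-819 - 45/4) = -21300 - 3321/4 = -88521/4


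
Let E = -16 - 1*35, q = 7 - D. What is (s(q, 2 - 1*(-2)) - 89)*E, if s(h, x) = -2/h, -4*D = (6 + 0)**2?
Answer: 36363/8 ≈ 4545.4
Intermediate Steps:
D = -9 (D = -(6 + 0)**2/4 = -1/4*6**2 = -1/4*36 = -9)
q = 16 (q = 7 - 1*(-9) = 7 + 9 = 16)
E = -51 (E = -16 - 35 = -51)
(s(q, 2 - 1*(-2)) - 89)*E = (-2/16 - 89)*(-51) = (-2*1/16 - 89)*(-51) = (-1/8 - 89)*(-51) = -713/8*(-51) = 36363/8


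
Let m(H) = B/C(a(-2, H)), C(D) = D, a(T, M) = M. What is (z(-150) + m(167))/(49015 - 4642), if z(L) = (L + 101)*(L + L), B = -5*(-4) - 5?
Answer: 818305/2470097 ≈ 0.33128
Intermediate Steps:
B = 15 (B = 20 - 5 = 15)
z(L) = 2*L*(101 + L) (z(L) = (101 + L)*(2*L) = 2*L*(101 + L))
m(H) = 15/H
(z(-150) + m(167))/(49015 - 4642) = (2*(-150)*(101 - 150) + 15/167)/(49015 - 4642) = (2*(-150)*(-49) + 15*(1/167))/44373 = (14700 + 15/167)*(1/44373) = (2454915/167)*(1/44373) = 818305/2470097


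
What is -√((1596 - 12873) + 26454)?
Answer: -√15177 ≈ -123.19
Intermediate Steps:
-√((1596 - 12873) + 26454) = -√(-11277 + 26454) = -√15177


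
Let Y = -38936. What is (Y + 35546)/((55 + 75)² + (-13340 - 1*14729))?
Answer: 1130/3723 ≈ 0.30352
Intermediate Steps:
(Y + 35546)/((55 + 75)² + (-13340 - 1*14729)) = (-38936 + 35546)/((55 + 75)² + (-13340 - 1*14729)) = -3390/(130² + (-13340 - 14729)) = -3390/(16900 - 28069) = -3390/(-11169) = -3390*(-1/11169) = 1130/3723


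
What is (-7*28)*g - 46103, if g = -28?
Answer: -40615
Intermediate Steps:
(-7*28)*g - 46103 = -7*28*(-28) - 46103 = -196*(-28) - 46103 = 5488 - 46103 = -40615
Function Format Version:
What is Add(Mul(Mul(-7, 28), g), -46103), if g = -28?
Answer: -40615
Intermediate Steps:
Add(Mul(Mul(-7, 28), g), -46103) = Add(Mul(Mul(-7, 28), -28), -46103) = Add(Mul(-196, -28), -46103) = Add(5488, -46103) = -40615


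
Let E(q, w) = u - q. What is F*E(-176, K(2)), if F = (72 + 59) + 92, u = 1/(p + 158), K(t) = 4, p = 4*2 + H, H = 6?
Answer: 6750879/172 ≈ 39249.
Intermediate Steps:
p = 14 (p = 4*2 + 6 = 8 + 6 = 14)
u = 1/172 (u = 1/(14 + 158) = 1/172 ≈ 0.0058140)
E(q, w) = 1/172 - q
F = 223 (F = 131 + 92 = 223)
F*E(-176, K(2)) = 223*(1/172 - 1*(-176)) = 223*(1/172 + 176) = 223*(30273/172) = 6750879/172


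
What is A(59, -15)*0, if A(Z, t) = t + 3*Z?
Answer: 0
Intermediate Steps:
A(59, -15)*0 = (-15 + 3*59)*0 = (-15 + 177)*0 = 162*0 = 0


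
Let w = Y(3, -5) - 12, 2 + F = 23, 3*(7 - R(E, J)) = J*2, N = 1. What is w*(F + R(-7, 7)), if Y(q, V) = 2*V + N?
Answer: -490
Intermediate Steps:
R(E, J) = 7 - 2*J/3 (R(E, J) = 7 - J*2/3 = 7 - 2*J/3)
F = 21 (F = -2 + 23 = 21)
Y(q, V) = 1 + 2*V (Y(q, V) = 2*V + 1 = 1 + 2*V)
w = -21 (w = (1 + 2*(-5)) - 12 = (1 - 10) - 12 = -9 - 12 = -21)
w*(F + R(-7, 7)) = -21*(21 + (7 - ⅔*7)) = -21*(21 + (7 - 14/3)) = -21*(21 + 7/3) = -21*70/3 = -490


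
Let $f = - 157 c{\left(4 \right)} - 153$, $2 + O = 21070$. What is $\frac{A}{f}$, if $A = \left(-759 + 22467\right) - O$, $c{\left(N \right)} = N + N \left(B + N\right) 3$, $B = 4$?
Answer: $- \frac{640}{15853} \approx -0.040371$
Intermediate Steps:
$O = 21068$ ($O = -2 + 21070 = 21068$)
$c{\left(N \right)} = N + 3 N \left(4 + N\right)$ ($c{\left(N \right)} = N + N \left(4 + N\right) 3 = N + 3 N \left(4 + N\right)$)
$A = 640$ ($A = \left(-759 + 22467\right) - 21068 = 21708 - 21068 = 640$)
$f = -15853$ ($f = - 157 \cdot 4 \left(13 + 3 \cdot 4\right) - 153 = - 157 \cdot 4 \left(13 + 12\right) - 153 = - 157 \cdot 4 \cdot 25 - 153 = \left(-157\right) 100 - 153 = -15700 - 153 = -15853$)
$\frac{A}{f} = \frac{640}{-15853} = 640 \left(- \frac{1}{15853}\right) = - \frac{640}{15853}$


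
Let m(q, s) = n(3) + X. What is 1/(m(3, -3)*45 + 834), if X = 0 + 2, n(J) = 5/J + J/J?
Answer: 1/1044 ≈ 0.00095785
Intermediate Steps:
n(J) = 1 + 5/J (n(J) = 5/J + 1 = 1 + 5/J)
X = 2
m(q, s) = 14/3 (m(q, s) = (5 + 3)/3 + 2 = (1/3)*8 + 2 = 8/3 + 2 = 14/3)
1/(m(3, -3)*45 + 834) = 1/((14/3)*45 + 834) = 1/(210 + 834) = 1/1044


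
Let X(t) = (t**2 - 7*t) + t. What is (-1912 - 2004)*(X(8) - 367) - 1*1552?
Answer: 1372964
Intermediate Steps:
X(t) = t**2 - 6*t
(-1912 - 2004)*(X(8) - 367) - 1*1552 = (-1912 - 2004)*(8*(-6 + 8) - 367) - 1*1552 = -3916*(8*2 - 367) - 1552 = -3916*(16 - 367) - 1552 = -3916*(-351) - 1552 = 1374516 - 1552 = 1372964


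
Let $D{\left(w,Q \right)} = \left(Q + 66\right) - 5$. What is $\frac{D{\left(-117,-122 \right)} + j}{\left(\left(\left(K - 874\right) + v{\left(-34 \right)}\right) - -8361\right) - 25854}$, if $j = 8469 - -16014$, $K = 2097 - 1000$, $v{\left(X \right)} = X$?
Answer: $- \frac{12211}{8652} \approx -1.4114$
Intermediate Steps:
$D{\left(w,Q \right)} = 61 + Q$ ($D{\left(w,Q \right)} = \left(66 + Q\right) - 5 = 61 + Q$)
$K = 1097$
$j = 24483$ ($j = 8469 + 16014 = 24483$)
$\frac{D{\left(-117,-122 \right)} + j}{\left(\left(\left(K - 874\right) + v{\left(-34 \right)}\right) - -8361\right) - 25854} = \frac{\left(61 - 122\right) + 24483}{\left(\left(\left(1097 - 874\right) - 34\right) - -8361\right) - 25854} = \frac{-61 + 24483}{\left(\left(223 - 34\right) + 8361\right) - 25854} = \frac{24422}{\left(189 + 8361\right) - 25854} = \frac{24422}{8550 - 25854} = \frac{24422}{-17304} = 24422 \left(- \frac{1}{17304}\right) = - \frac{12211}{8652}$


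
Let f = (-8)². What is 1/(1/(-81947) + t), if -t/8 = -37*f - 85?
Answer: 81947/1608127927 ≈ 5.0958e-5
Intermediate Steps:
f = 64
t = 19624 (t = -8*(-37*64 - 85) = -8*(-2368 - 85) = -8*(-2453) = 19624)
1/(1/(-81947) + t) = 1/(1/(-81947) + 19624) = 1/(-1/81947 + 19624) = 1/(1608127927/81947) = 81947/1608127927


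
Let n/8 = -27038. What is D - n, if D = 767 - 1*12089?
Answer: 204982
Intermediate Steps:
n = -216304 (n = 8*(-27038) = -216304)
D = -11322 (D = 767 - 12089 = -11322)
D - n = -11322 - 1*(-216304) = -11322 + 216304 = 204982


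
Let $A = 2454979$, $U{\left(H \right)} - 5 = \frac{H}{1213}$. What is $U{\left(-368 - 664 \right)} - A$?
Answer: $- \frac{2977884494}{1213} \approx -2.455 \cdot 10^{6}$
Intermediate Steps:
$U{\left(H \right)} = 5 + \frac{H}{1213}$
$U{\left(-368 - 664 \right)} - A = \left(5 + \frac{-368 - 664}{1213}\right) - 2454979 = \left(5 + \frac{1}{1213} \left(-1032\right)\right) - 2454979 = \left(5 - \frac{1032}{1213}\right) - 2454979 = \frac{5033}{1213} - 2454979 = - \frac{2977884494}{1213}$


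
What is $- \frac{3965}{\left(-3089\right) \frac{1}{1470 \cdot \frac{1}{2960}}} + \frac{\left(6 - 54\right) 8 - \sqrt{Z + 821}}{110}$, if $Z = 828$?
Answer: $- \frac{143497023}{50288920} - \frac{\sqrt{1649}}{110} \approx -3.2226$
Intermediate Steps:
$- \frac{3965}{\left(-3089\right) \frac{1}{1470 \cdot \frac{1}{2960}}} + \frac{\left(6 - 54\right) 8 - \sqrt{Z + 821}}{110} = - \frac{3965}{\left(-3089\right) \frac{1}{1470 \cdot \frac{1}{2960}}} + \frac{\left(6 - 54\right) 8 - \sqrt{828 + 821}}{110} = - \frac{3965}{\left(-3089\right) \frac{1}{1470 \cdot \frac{1}{2960}}} + \left(\left(-48\right) 8 - \sqrt{1649}\right) \frac{1}{110} = - \frac{3965}{\left(-3089\right) \frac{1}{\frac{147}{296}}} + \left(-384 - \sqrt{1649}\right) \frac{1}{110} = - \frac{3965}{\left(-3089\right) \frac{296}{147}} - \left(\frac{192}{55} + \frac{\sqrt{1649}}{110}\right) = - \frac{3965}{- \frac{914344}{147}} - \left(\frac{192}{55} + \frac{\sqrt{1649}}{110}\right) = \left(-3965\right) \left(- \frac{147}{914344}\right) - \left(\frac{192}{55} + \frac{\sqrt{1649}}{110}\right) = \frac{582855}{914344} - \left(\frac{192}{55} + \frac{\sqrt{1649}}{110}\right) = - \frac{143497023}{50288920} - \frac{\sqrt{1649}}{110}$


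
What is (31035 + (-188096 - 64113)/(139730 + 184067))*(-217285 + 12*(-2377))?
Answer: -2470082452307974/323797 ≈ -7.6285e+9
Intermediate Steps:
(31035 + (-188096 - 64113)/(139730 + 184067))*(-217285 + 12*(-2377)) = (31035 - 252209/323797)*(-217285 - 28524) = (31035 - 252209*1/323797)*(-245809) = (31035 - 252209/323797)*(-245809) = (10048787686/323797)*(-245809) = -2470082452307974/323797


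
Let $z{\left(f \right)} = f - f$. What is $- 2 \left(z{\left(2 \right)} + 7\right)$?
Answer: $-14$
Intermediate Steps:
$z{\left(f \right)} = 0$
$- 2 \left(z{\left(2 \right)} + 7\right) = - 2 \left(0 + 7\right) = \left(-2\right) 7 = -14$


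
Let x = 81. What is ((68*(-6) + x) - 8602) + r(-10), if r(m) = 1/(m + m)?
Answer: -178581/20 ≈ -8929.0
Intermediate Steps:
r(m) = 1/(2*m)
((68*(-6) + x) - 8602) + r(-10) = ((68*(-6) + 81) - 8602) + (1/2)/(-10) = ((-408 + 81) - 8602) + (1/2)*(-1/10) = (-327 - 8602) - 1/20 = -8929 - 1/20 = -178581/20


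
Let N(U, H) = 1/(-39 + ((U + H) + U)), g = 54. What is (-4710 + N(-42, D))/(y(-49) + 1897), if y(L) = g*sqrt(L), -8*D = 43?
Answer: -1310875238/548930473 + 261207612*I/548930473 ≈ -2.3881 + 0.47585*I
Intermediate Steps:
D = -43/8 (D = -1/8*43 = -43/8 ≈ -5.3750)
N(U, H) = 1/(-39 + H + 2*U) (N(U, H) = 1/(-39 + ((H + U) + U)) = 1/(-39 + (H + 2*U)) = 1/(-39 + H + 2*U))
y(L) = 54*sqrt(L)
(-4710 + N(-42, D))/(y(-49) + 1897) = (-4710 + 1/(-39 - 43/8 + 2*(-42)))/(54*sqrt(-49) + 1897) = (-4710 + 1/(-39 - 43/8 - 84))/(54*(7*I) + 1897) = (-4710 + 1/(-1027/8))/(378*I + 1897) = (-4710 - 8/1027)/(1897 + 378*I) = -4837178*(1897 - 378*I)/3842513311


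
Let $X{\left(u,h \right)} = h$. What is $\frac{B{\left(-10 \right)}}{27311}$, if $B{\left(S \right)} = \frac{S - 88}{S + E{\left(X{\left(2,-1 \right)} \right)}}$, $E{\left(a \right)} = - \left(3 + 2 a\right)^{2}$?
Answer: $\frac{98}{300421} \approx 0.00032621$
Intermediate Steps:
$B{\left(S \right)} = \frac{-88 + S}{-1 + S}$ ($B{\left(S \right)} = \frac{S - 88}{S - \left(3 + 2 \left(-1\right)\right)^{2}} = \frac{-88 + S}{S - \left(3 - 2\right)^{2}} = \frac{-88 + S}{S - 1^{2}} = \frac{-88 + S}{S - 1} = \frac{-88 + S}{-1 + S}$)
$\frac{B{\left(-10 \right)}}{27311} = \frac{\frac{1}{-1 - 10} \left(-88 - 10\right)}{27311} = \frac{1}{-11} \left(-98\right) \frac{1}{27311} = \left(- \frac{1}{11}\right) \left(-98\right) \frac{1}{27311} = \frac{98}{11} \cdot \frac{1}{27311} = \frac{98}{300421}$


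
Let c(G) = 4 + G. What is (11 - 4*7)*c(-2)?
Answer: -34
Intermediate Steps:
(11 - 4*7)*c(-2) = (11 - 4*7)*(4 - 2) = (11 - 28)*2 = -17*2 = -34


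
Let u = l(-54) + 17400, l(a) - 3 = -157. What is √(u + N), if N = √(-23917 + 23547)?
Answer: √(17246 + I*√370) ≈ 131.32 + 0.0732*I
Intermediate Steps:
N = I*√370 (N = √(-370) = I*√370 ≈ 19.235*I)
l(a) = -154 (l(a) = 3 - 157 = -154)
u = 17246 (u = -154 + 17400 = 17246)
√(u + N) = √(17246 + I*√370)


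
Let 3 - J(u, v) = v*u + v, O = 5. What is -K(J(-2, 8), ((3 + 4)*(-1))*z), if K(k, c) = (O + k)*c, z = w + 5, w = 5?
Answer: 1120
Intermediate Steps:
z = 10 (z = 5 + 5 = 10)
J(u, v) = 3 - v - u*v (J(u, v) = 3 - (v*u + v) = 3 - (u*v + v) = 3 - (v + u*v) = 3 + (-v - u*v) = 3 - v - u*v)
K(k, c) = c*(5 + k) (K(k, c) = (5 + k)*c = c*(5 + k))
-K(J(-2, 8), ((3 + 4)*(-1))*z) = -((3 + 4)*(-1))*10*(5 + (3 - 1*8 - 1*(-2)*8)) = -(7*(-1))*10*(5 + (3 - 8 + 16)) = -(-7*10)*(5 + 11) = -(-70)*16 = -1*(-1120) = 1120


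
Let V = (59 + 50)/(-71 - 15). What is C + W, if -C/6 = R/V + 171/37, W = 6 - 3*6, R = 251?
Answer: 4631862/4033 ≈ 1148.5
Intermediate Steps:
V = -109/86 (V = 109/(-86) = 109*(-1/86) = -109/86 ≈ -1.2674)
W = -12 (W = 6 - 18 = -12)
C = 4680258/4033 (C = -6*(251/(-109/86) + 171/37) = -6*(251*(-86/109) + 171*(1/37)) = -6*(-21586/109 + 171/37) = -6*(-780043/4033) = 4680258/4033 ≈ 1160.5)
C + W = 4680258/4033 - 12 = 4631862/4033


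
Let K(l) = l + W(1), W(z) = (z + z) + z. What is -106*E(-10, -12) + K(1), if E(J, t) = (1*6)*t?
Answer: 7636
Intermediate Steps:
W(z) = 3*z (W(z) = 2*z + z = 3*z)
K(l) = 3 + l (K(l) = l + 3*1 = l + 3 = 3 + l)
E(J, t) = 6*t
-106*E(-10, -12) + K(1) = -636*(-12) + (3 + 1) = -106*(-72) + 4 = 7632 + 4 = 7636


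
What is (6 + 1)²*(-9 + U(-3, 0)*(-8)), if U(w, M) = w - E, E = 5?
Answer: 2695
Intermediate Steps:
U(w, M) = -5 + w (U(w, M) = w - 1*5 = w - 5 = -5 + w)
(6 + 1)²*(-9 + U(-3, 0)*(-8)) = (6 + 1)²*(-9 + (-5 - 3)*(-8)) = 7²*(-9 - 8*(-8)) = 49*(-9 + 64) = 49*55 = 2695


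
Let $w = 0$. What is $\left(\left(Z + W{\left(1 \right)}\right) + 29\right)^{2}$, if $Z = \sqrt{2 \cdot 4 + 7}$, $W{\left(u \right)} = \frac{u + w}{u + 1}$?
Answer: $\frac{3541}{4} + 59 \sqrt{15} \approx 1113.8$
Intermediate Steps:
$W{\left(u \right)} = \frac{u}{1 + u}$ ($W{\left(u \right)} = \frac{u + 0}{u + 1} = \frac{u}{1 + u}$)
$Z = \sqrt{15}$ ($Z = \sqrt{8 + 7} = \sqrt{15} \approx 3.873$)
$\left(\left(Z + W{\left(1 \right)}\right) + 29\right)^{2} = \left(\left(\sqrt{15} + 1 \frac{1}{1 + 1}\right) + 29\right)^{2} = \left(\left(\sqrt{15} + 1 \cdot \frac{1}{2}\right) + 29\right)^{2} = \left(\left(\sqrt{15} + \frac{1}{2}\right) + 29\right)^{2} = \left(\left(\frac{1}{2} + \sqrt{15}\right) + 29\right)^{2} = \left(\frac{59}{2} + \sqrt{15}\right)^{2}$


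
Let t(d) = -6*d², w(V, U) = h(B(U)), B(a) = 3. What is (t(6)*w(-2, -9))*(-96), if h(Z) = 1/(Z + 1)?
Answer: 5184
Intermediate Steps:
h(Z) = 1/(1 + Z)
w(V, U) = ¼ (w(V, U) = 1/(1 + 3) = 1/4 = ¼)
(t(6)*w(-2, -9))*(-96) = (-6*6²*(¼))*(-96) = (-6*36*(¼))*(-96) = -216*¼*(-96) = -54*(-96) = 5184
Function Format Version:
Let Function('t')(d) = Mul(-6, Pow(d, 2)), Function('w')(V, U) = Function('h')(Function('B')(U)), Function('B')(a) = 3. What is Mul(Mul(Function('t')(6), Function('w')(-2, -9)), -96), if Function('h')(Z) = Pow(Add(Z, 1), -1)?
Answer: 5184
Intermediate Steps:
Function('h')(Z) = Pow(Add(1, Z), -1)
Function('w')(V, U) = Rational(1, 4) (Function('w')(V, U) = Pow(Add(1, 3), -1) = Pow(4, -1) = Rational(1, 4))
Mul(Mul(Function('t')(6), Function('w')(-2, -9)), -96) = Mul(Mul(Mul(-6, Pow(6, 2)), Rational(1, 4)), -96) = Mul(Mul(Mul(-6, 36), Rational(1, 4)), -96) = Mul(Mul(-216, Rational(1, 4)), -96) = Mul(-54, -96) = 5184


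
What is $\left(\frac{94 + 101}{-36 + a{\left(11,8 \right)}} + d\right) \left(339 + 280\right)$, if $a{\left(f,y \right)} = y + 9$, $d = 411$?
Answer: $\frac{4713066}{19} \approx 2.4806 \cdot 10^{5}$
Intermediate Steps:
$a{\left(f,y \right)} = 9 + y$
$\left(\frac{94 + 101}{-36 + a{\left(11,8 \right)}} + d\right) \left(339 + 280\right) = \left(\frac{94 + 101}{-36 + \left(9 + 8\right)} + 411\right) \left(339 + 280\right) = \left(\frac{195}{-36 + 17} + 411\right) 619 = \left(\frac{195}{-19} + 411\right) 619 = \left(195 \left(- \frac{1}{19}\right) + 411\right) 619 = \left(- \frac{195}{19} + 411\right) 619 = \frac{7614}{19} \cdot 619 = \frac{4713066}{19}$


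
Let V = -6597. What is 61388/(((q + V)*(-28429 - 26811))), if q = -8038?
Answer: 15347/202109350 ≈ 7.5934e-5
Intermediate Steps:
61388/(((q + V)*(-28429 - 26811))) = 61388/(((-8038 - 6597)*(-28429 - 26811))) = 61388/((-14635*(-55240))) = 61388/808437400 = 61388*(1/808437400) = 15347/202109350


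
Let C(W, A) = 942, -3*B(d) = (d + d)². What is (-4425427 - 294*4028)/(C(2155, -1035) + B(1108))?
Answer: 16828977/4907830 ≈ 3.4290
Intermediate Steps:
B(d) = -4*d²/3 (B(d) = -(d + d)²/3 = -4*d²/3)
(-4425427 - 294*4028)/(C(2155, -1035) + B(1108)) = (-4425427 - 294*4028)/(942 - 4/3*1108²) = (-4425427 - 1184232)/(942 - 4/3*1227664) = -5609659/(942 - 4910656/3) = -5609659/(-4907830/3) = -5609659*(-3/4907830) = 16828977/4907830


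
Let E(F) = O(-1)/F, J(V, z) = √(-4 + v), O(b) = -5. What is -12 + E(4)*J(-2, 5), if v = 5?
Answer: -53/4 ≈ -13.250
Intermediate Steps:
J(V, z) = 1 (J(V, z) = √(-4 + 5) = √1 = 1)
E(F) = -5/F
-12 + E(4)*J(-2, 5) = -12 - 5/4*1 = -12 - 5/4 = -53/4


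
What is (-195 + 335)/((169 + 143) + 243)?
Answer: 28/111 ≈ 0.25225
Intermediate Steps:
(-195 + 335)/((169 + 143) + 243) = 140/(312 + 243) = 140/555 = 140*(1/555) = 28/111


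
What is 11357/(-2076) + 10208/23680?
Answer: -483871/96015 ≈ -5.0395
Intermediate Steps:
11357/(-2076) + 10208/23680 = 11357*(-1/2076) + 10208*(1/23680) = -11357/2076 + 319/740 = -483871/96015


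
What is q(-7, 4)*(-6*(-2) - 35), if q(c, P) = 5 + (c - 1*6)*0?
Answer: -115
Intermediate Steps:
q(c, P) = 5 (q(c, P) = 5 + (c - 6)*0 = 5 + (-6 + c)*0 = 5 + 0 = 5)
q(-7, 4)*(-6*(-2) - 35) = 5*(-6*(-2) - 35) = 5*(12 - 35) = 5*(-23) = -115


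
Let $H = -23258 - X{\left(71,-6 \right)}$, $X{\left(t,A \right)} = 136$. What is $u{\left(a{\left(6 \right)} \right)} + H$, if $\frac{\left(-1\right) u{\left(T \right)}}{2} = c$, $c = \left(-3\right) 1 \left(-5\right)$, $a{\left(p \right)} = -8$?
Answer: $-23424$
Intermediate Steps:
$c = 15$ ($c = \left(-3\right) \left(-5\right) = 15$)
$H = -23394$ ($H = -23258 - 136 = -23394$)
$u{\left(T \right)} = -30$ ($u{\left(T \right)} = \left(-2\right) 15 = -30$)
$u{\left(a{\left(6 \right)} \right)} + H = -30 - 23394 = -23424$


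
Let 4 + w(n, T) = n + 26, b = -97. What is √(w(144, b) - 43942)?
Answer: 48*I*√19 ≈ 209.23*I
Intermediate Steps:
w(n, T) = 22 + n (w(n, T) = -4 + (n + 26) = -4 + (26 + n) = 22 + n)
√(w(144, b) - 43942) = √((22 + 144) - 43942) = √(166 - 43942) = √(-43776) = 48*I*√19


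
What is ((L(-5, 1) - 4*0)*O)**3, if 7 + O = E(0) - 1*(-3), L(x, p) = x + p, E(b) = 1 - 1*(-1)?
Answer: 512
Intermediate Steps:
E(b) = 2 (E(b) = 1 + 1 = 2)
L(x, p) = p + x
O = -2 (O = -7 + (2 - 1*(-3)) = -7 + (2 + 3) = -7 + 5 = -2)
((L(-5, 1) - 4*0)*O)**3 = (((1 - 5) - 4*0)*(-2))**3 = ((-4 + 0)*(-2))**3 = (-4*(-2))**3 = 8**3 = 512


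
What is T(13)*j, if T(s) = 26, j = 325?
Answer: 8450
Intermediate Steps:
T(13)*j = 26*325 = 8450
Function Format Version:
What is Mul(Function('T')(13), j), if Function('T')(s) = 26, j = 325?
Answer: 8450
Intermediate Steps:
Mul(Function('T')(13), j) = Mul(26, 325) = 8450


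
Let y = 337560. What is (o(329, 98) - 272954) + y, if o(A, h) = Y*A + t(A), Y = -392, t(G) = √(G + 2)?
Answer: -64362 + √331 ≈ -64344.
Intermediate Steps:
t(G) = √(2 + G)
o(A, h) = √(2 + A) - 392*A (o(A, h) = -392*A + √(2 + A) = √(2 + A) - 392*A)
(o(329, 98) - 272954) + y = ((√(2 + 329) - 392*329) - 272954) + 337560 = ((√331 - 128968) - 272954) + 337560 = ((-128968 + √331) - 272954) + 337560 = (-401922 + √331) + 337560 = -64362 + √331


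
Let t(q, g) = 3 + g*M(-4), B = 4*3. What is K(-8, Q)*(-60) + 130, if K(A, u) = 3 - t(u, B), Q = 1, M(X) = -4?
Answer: -2750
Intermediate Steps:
B = 12
t(q, g) = 3 - 4*g (t(q, g) = 3 + g*(-4) = 3 - 4*g)
K(A, u) = 48 (K(A, u) = 3 - (3 - 4*12) = 3 - (3 - 48) = 3 - 1*(-45) = 3 + 45 = 48)
K(-8, Q)*(-60) + 130 = 48*(-60) + 130 = -2880 + 130 = -2750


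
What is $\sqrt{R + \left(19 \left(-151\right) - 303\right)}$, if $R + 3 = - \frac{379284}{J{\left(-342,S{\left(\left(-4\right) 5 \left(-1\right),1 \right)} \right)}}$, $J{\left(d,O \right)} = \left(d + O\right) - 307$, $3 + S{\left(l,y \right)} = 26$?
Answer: $\frac{i \sqrt{251693629}}{313} \approx 50.686 i$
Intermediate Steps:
$S{\left(l,y \right)} = 23$ ($S{\left(l,y \right)} = -3 + 26 = 23$)
$J{\left(d,O \right)} = -307 + O + d$ ($J{\left(d,O \right)} = \left(O + d\right) - 307 = -307 + O + d$)
$R = \frac{188703}{313}$ ($R = -3 - \frac{379284}{-307 + 23 - 342} = -3 - \frac{379284}{-626} = -3 - - \frac{189642}{313} = -3 + \frac{189642}{313} = \frac{188703}{313} \approx 602.88$)
$\sqrt{R + \left(19 \left(-151\right) - 303\right)} = \sqrt{\frac{188703}{313} + \left(19 \left(-151\right) - 303\right)} = \sqrt{\frac{188703}{313} - 3172} = \sqrt{- \frac{804133}{313}} = \frac{i \sqrt{251693629}}{313}$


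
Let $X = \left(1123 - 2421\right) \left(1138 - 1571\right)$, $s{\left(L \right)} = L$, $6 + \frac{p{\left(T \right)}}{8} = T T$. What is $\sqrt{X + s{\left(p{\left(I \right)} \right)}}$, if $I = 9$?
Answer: $\sqrt{562634} \approx 750.09$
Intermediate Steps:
$p{\left(T \right)} = -48 + 8 T^{2}$ ($p{\left(T \right)} = -48 + 8 T T = -48 + 8 T^{2}$)
$X = 562034$ ($X = \left(-1298\right) \left(-433\right) = 562034$)
$\sqrt{X + s{\left(p{\left(I \right)} \right)}} = \sqrt{562034 - \left(48 - 8 \cdot 9^{2}\right)} = \sqrt{562034 + \left(-48 + 8 \cdot 81\right)} = \sqrt{562034 + \left(-48 + 648\right)} = \sqrt{562034 + 600} = \sqrt{562634}$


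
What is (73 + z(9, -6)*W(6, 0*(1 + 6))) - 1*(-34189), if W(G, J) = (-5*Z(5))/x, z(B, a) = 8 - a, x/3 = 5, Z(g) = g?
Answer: 102716/3 ≈ 34239.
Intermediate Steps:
x = 15 (x = 3*5 = 15)
W(G, J) = -5/3 (W(G, J) = -5*5/15 = -25*1/15 = -5/3)
(73 + z(9, -6)*W(6, 0*(1 + 6))) - 1*(-34189) = (73 + (8 - 1*(-6))*(-5/3)) - 1*(-34189) = (73 + (8 + 6)*(-5/3)) + 34189 = (73 + 14*(-5/3)) + 34189 = (73 - 70/3) + 34189 = 149/3 + 34189 = 102716/3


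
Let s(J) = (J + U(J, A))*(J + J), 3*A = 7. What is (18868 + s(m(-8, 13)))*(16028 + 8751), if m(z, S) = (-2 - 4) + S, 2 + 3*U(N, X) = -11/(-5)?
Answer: 7049724616/15 ≈ 4.6998e+8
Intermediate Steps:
A = 7/3 (A = (1/3)*7 = 7/3 ≈ 2.3333)
U(N, X) = 1/15 (U(N, X) = -2/3 + (-11/(-5))/3 = -2/3 + (-11*(-1/5))/3 = -2/3 + (1/3)*(11/5) = -2/3 + 11/15 = 1/15)
m(z, S) = -6 + S
s(J) = 2*J*(1/15 + J) (s(J) = (J + 1/15)*(J + J) = (1/15 + J)*(2*J) = 2*J*(1/15 + J))
(18868 + s(m(-8, 13)))*(16028 + 8751) = (18868 + 2*(-6 + 13)*(1 + 15*(-6 + 13))/15)*(16028 + 8751) = (18868 + (2/15)*7*(1 + 15*7))*24779 = (18868 + (2/15)*7*(1 + 105))*24779 = (18868 + (2/15)*7*106)*24779 = (18868 + 1484/15)*24779 = (284504/15)*24779 = 7049724616/15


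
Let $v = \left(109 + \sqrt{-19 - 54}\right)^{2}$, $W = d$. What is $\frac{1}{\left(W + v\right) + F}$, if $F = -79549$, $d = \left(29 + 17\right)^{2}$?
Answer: $- \frac{i}{218 \sqrt{73} + 65625 i} \approx -1.5226 \cdot 10^{-5} - 4.3215 \cdot 10^{-7} i$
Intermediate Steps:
$d = 2116$ ($d = 46^{2} = 2116$)
$W = 2116$
$v = \left(109 + i \sqrt{73}\right)^{2}$ ($v = \left(109 + \sqrt{-73}\right)^{2} = \left(109 + i \sqrt{73}\right)^{2} \approx 11808.0 + 1862.6 i$)
$\frac{1}{\left(W + v\right) + F} = \frac{1}{\left(2116 + \left(109 + i \sqrt{73}\right)^{2}\right) - 79549} = \frac{1}{-77433 + \left(109 + i \sqrt{73}\right)^{2}}$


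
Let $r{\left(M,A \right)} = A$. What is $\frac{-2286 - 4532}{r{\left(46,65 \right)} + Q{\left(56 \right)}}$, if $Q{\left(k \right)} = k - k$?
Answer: $- \frac{6818}{65} \approx -104.89$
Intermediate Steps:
$Q{\left(k \right)} = 0$
$\frac{-2286 - 4532}{r{\left(46,65 \right)} + Q{\left(56 \right)}} = \frac{-2286 - 4532}{65 + 0} = - \frac{6818}{65}$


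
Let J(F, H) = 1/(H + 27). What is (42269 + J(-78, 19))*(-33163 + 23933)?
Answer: -8973290625/23 ≈ -3.9014e+8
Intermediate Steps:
J(F, H) = 1/(27 + H)
(42269 + J(-78, 19))*(-33163 + 23933) = (42269 + 1/(27 + 19))*(-33163 + 23933) = (42269 + 1/46)*(-9230) = (1944375/46)*(-9230) = -8973290625/23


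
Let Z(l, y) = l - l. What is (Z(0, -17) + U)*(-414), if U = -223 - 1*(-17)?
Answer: 85284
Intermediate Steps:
U = -206 (U = -223 + 17 = -206)
Z(l, y) = 0
(Z(0, -17) + U)*(-414) = (0 - 206)*(-414) = -206*(-414) = 85284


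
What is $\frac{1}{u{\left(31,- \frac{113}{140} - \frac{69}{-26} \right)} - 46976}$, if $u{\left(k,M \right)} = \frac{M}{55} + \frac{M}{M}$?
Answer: $- \frac{100100}{4702194139} \approx -2.1288 \cdot 10^{-5}$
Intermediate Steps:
$u{\left(k,M \right)} = 1 + \frac{M}{55}$ ($u{\left(k,M \right)} = M \frac{1}{55} + 1 = \frac{M}{55} + 1 = 1 + \frac{M}{55}$)
$\frac{1}{u{\left(31,- \frac{113}{140} - \frac{69}{-26} \right)} - 46976} = \frac{1}{\left(1 + \frac{- \frac{113}{140} - \frac{69}{-26}}{55}\right) - 46976} = \frac{1}{\left(1 + \frac{\left(-113\right) \frac{1}{140} - - \frac{69}{26}}{55}\right) - 46976} = \frac{1}{\left(1 + \frac{- \frac{113}{140} + \frac{69}{26}}{55}\right) - 46976} = \frac{1}{\left(1 + \frac{1}{55} \cdot \frac{3361}{1820}\right) - 46976} = \frac{1}{\left(1 + \frac{3361}{100100}\right) - 46976} = \frac{1}{\frac{103461}{100100} - 46976} = \frac{1}{- \frac{4702194139}{100100}} = - \frac{100100}{4702194139}$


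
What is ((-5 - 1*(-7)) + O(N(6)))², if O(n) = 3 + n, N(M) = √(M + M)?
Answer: 37 + 20*√3 ≈ 71.641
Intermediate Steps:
N(M) = √2*√M (N(M) = √(2*M) = √2*√M)
((-5 - 1*(-7)) + O(N(6)))² = ((-5 - 1*(-7)) + (3 + √2*√6))² = ((-5 + 7) + (3 + 2*√3))² = (2 + (3 + 2*√3))² = (5 + 2*√3)²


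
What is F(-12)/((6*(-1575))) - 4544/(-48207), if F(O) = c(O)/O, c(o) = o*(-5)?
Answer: 2878789/30370410 ≈ 0.094789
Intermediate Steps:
c(o) = -5*o
F(O) = -5 (F(O) = (-5*O)/O = -5)
F(-12)/((6*(-1575))) - 4544/(-48207) = -5/(6*(-1575)) - 4544/(-48207) = -5/(-9450) - 4544*(-1/48207) = -5*(-1/9450) + 4544/48207 = 1/1890 + 4544/48207 = 2878789/30370410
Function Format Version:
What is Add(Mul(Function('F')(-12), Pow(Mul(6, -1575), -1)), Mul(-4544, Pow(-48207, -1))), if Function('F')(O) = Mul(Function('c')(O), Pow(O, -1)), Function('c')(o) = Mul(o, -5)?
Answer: Rational(2878789, 30370410) ≈ 0.094789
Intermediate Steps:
Function('c')(o) = Mul(-5, o)
Function('F')(O) = -5 (Function('F')(O) = Mul(Mul(-5, O), Pow(O, -1)) = -5)
Add(Mul(Function('F')(-12), Pow(Mul(6, -1575), -1)), Mul(-4544, Pow(-48207, -1))) = Add(Mul(-5, Pow(Mul(6, -1575), -1)), Mul(-4544, Pow(-48207, -1))) = Add(Mul(-5, Pow(-9450, -1)), Mul(-4544, Rational(-1, 48207))) = Add(Mul(-5, Rational(-1, 9450)), Rational(4544, 48207)) = Add(Rational(1, 1890), Rational(4544, 48207)) = Rational(2878789, 30370410)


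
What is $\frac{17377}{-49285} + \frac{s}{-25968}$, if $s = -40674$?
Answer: $\frac{258895359}{213305480} \approx 1.2137$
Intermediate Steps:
$\frac{17377}{-49285} + \frac{s}{-25968} = \frac{17377}{-49285} - \frac{40674}{-25968} = 17377 \left(- \frac{1}{49285}\right) - - \frac{6779}{4328} = - \frac{17377}{49285} + \frac{6779}{4328} = \frac{258895359}{213305480}$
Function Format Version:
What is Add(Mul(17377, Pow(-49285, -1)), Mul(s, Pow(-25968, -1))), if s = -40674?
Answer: Rational(258895359, 213305480) ≈ 1.2137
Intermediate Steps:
Add(Mul(17377, Pow(-49285, -1)), Mul(s, Pow(-25968, -1))) = Add(Mul(17377, Pow(-49285, -1)), Mul(-40674, Pow(-25968, -1))) = Add(Mul(17377, Rational(-1, 49285)), Mul(-40674, Rational(-1, 25968))) = Add(Rational(-17377, 49285), Rational(6779, 4328)) = Rational(258895359, 213305480)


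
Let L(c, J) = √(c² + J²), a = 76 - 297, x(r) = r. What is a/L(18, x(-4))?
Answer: -13*√85/10 ≈ -11.985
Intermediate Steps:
a = -221
L(c, J) = √(J² + c²)
a/L(18, x(-4)) = -221/√((-4)² + 18²) = -221/√(16 + 324) = -221*√85/170 = -13*√85/10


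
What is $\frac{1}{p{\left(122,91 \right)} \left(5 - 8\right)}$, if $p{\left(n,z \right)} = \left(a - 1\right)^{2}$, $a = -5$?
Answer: $- \frac{1}{108} \approx -0.0092593$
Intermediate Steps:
$p{\left(n,z \right)} = 36$ ($p{\left(n,z \right)} = \left(-5 - 1\right)^{2} = \left(-6\right)^{2} = 36$)
$\frac{1}{p{\left(122,91 \right)} \left(5 - 8\right)} = \frac{1}{36 \left(5 - 8\right)} = \frac{1}{36 \left(-3\right)} = \frac{1}{-108} = - \frac{1}{108}$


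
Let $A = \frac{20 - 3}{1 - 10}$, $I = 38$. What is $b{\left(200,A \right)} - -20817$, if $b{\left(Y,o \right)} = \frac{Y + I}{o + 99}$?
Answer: $\frac{9098100}{437} \approx 20819.0$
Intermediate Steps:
$A = - \frac{17}{9}$ ($A = \frac{17}{-9} = 17 \left(- \frac{1}{9}\right) = - \frac{17}{9} \approx -1.8889$)
$b{\left(Y,o \right)} = \frac{38 + Y}{99 + o}$ ($b{\left(Y,o \right)} = \frac{Y + 38}{o + 99} = \frac{38 + Y}{99 + o}$)
$b{\left(200,A \right)} - -20817 = \frac{38 + 200}{99 - \frac{17}{9}} - -20817 = \frac{1}{\frac{874}{9}} \cdot 238 + 20817 = \frac{9}{874} \cdot 238 + 20817 = \frac{1071}{437} + 20817 = \frac{9098100}{437}$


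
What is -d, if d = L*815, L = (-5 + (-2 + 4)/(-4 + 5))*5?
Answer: 12225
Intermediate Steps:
L = -15 (L = (-5 + 2/1)*5 = (-5 + 2*1)*5 = (-5 + 2)*5 = -3*5 = -15)
d = -12225 (d = -15*815 = -12225)
-d = -1*(-12225) = 12225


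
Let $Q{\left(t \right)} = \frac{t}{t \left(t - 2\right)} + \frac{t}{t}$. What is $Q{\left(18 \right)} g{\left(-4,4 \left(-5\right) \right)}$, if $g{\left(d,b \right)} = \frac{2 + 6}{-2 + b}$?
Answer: $- \frac{17}{44} \approx -0.38636$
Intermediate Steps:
$g{\left(d,b \right)} = \frac{8}{-2 + b}$
$Q{\left(t \right)} = 1 + \frac{1}{-2 + t}$ ($Q{\left(t \right)} = \frac{t}{t \left(-2 + t\right)} + 1 = t \frac{1}{t \left(-2 + t\right)} + 1 = \frac{1}{-2 + t} + 1 = 1 + \frac{1}{-2 + t}$)
$Q{\left(18 \right)} g{\left(-4,4 \left(-5\right) \right)} = \frac{-1 + 18}{-2 + 18} \frac{8}{-2 + 4 \left(-5\right)} = \frac{1}{16} \cdot 17 \frac{8}{-2 - 20} = \frac{1}{16} \cdot 17 \frac{8}{-22} = \frac{17 \cdot 8 \left(- \frac{1}{22}\right)}{16} = \frac{17}{16} \left(- \frac{4}{11}\right) = - \frac{17}{44}$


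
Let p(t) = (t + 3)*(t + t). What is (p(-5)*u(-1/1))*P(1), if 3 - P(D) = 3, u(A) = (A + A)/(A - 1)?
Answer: 0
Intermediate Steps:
p(t) = 2*t*(3 + t) (p(t) = (3 + t)*(2*t) = 2*t*(3 + t))
u(A) = 2*A/(-1 + A) (u(A) = (2*A)/(-1 + A) = 2*A/(-1 + A))
P(D) = 0 (P(D) = 3 - 1*3 = 3 - 3 = 0)
(p(-5)*u(-1/1))*P(1) = ((2*(-5)*(3 - 5))*(2*(-1/1)/(-1 - 1/1)))*0 = ((2*(-5)*(-2))*(2*(-1*1)/(-1 - 1*1)))*0 = (20*(2*(-1)/(-1 - 1)))*0 = (20*(2*(-1)/(-2)))*0 = (20*(2*(-1)*(-½)))*0 = (20*1)*0 = 20*0 = 0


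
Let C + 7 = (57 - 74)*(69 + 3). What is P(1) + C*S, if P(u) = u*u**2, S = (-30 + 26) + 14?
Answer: -12309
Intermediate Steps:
S = 10 (S = -4 + 14 = 10)
P(u) = u**3
C = -1231 (C = -7 + (57 - 74)*(69 + 3) = -7 - 17*72 = -7 - 1224 = -1231)
P(1) + C*S = 1**3 - 1231*10 = 1 - 12310 = -12309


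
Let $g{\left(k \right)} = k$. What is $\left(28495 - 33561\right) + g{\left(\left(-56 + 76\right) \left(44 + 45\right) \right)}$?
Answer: $-3286$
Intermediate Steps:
$\left(28495 - 33561\right) + g{\left(\left(-56 + 76\right) \left(44 + 45\right) \right)} = \left(28495 - 33561\right) + \left(-56 + 76\right) \left(44 + 45\right) = -5066 + 20 \cdot 89 = -5066 + 1780 = -3286$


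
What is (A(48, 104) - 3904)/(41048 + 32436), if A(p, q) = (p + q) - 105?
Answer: -3857/73484 ≈ -0.052488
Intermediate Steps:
A(p, q) = -105 + p + q
(A(48, 104) - 3904)/(41048 + 32436) = ((-105 + 48 + 104) - 3904)/(41048 + 32436) = (47 - 3904)/73484 = -3857*1/73484 = -3857/73484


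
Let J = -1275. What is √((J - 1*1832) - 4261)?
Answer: 2*I*√1842 ≈ 85.837*I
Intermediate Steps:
√((J - 1*1832) - 4261) = √((-1275 - 1*1832) - 4261) = √((-1275 - 1832) - 4261) = √(-3107 - 4261) = √(-7368) = 2*I*√1842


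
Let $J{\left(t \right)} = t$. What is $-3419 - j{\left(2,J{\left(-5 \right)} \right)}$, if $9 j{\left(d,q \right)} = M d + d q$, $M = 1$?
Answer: $- \frac{30763}{9} \approx -3418.1$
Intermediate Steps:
$j{\left(d,q \right)} = \frac{d}{9} + \frac{d q}{9}$ ($j{\left(d,q \right)} = \frac{1 d + d q}{9} = \frac{d + d q}{9} = \frac{d}{9} + \frac{d q}{9}$)
$-3419 - j{\left(2,J{\left(-5 \right)} \right)} = -3419 - \frac{1}{9} \cdot 2 \left(1 - 5\right) = -3419 - \frac{1}{9} \cdot 2 \left(-4\right) = -3419 - - \frac{8}{9} = -3419 + \frac{8}{9} = - \frac{30763}{9}$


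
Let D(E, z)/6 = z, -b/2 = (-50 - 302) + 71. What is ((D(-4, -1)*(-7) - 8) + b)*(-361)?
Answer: -215156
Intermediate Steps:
b = 562 (b = -2*((-50 - 302) + 71) = -2*(-352 + 71) = -2*(-281) = 562)
D(E, z) = 6*z
((D(-4, -1)*(-7) - 8) + b)*(-361) = (((6*(-1))*(-7) - 8) + 562)*(-361) = ((-6*(-7) - 8) + 562)*(-361) = ((42 - 8) + 562)*(-361) = (34 + 562)*(-361) = 596*(-361) = -215156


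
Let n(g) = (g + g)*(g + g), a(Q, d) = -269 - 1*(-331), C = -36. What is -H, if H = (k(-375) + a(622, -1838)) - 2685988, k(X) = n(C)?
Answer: 2680742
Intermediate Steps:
a(Q, d) = 62 (a(Q, d) = -269 + 331 = 62)
n(g) = 4*g² (n(g) = (2*g)*(2*g) = 4*g²)
k(X) = 5184 (k(X) = 4*(-36)² = 4*1296 = 5184)
H = -2680742 (H = (5184 + 62) - 2685988 = 5246 - 2685988 = -2680742)
-H = -1*(-2680742) = 2680742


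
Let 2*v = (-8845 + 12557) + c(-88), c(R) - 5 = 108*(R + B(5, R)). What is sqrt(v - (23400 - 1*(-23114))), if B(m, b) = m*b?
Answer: I*sqrt(292670)/2 ≈ 270.5*I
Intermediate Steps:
B(m, b) = b*m
c(R) = 5 + 648*R (c(R) = 5 + 108*(R + R*5) = 5 + 108*(R + 5*R) = 5 + 108*(6*R) = 5 + 648*R)
v = -53307/2 (v = ((-8845 + 12557) + (5 + 648*(-88)))/2 = (3712 + (5 - 57024))/2 = (3712 - 57019)/2 = (1/2)*(-53307) = -53307/2 ≈ -26654.)
sqrt(v - (23400 - 1*(-23114))) = sqrt(-53307/2 - (23400 - 1*(-23114))) = sqrt(-53307/2 - (23400 + 23114)) = sqrt(-53307/2 - 1*46514) = sqrt(-53307/2 - 46514) = sqrt(-146335/2) = I*sqrt(292670)/2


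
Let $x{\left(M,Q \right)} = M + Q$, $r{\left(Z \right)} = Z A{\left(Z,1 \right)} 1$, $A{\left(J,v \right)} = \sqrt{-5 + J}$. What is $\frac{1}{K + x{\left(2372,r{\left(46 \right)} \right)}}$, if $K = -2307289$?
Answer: $- \frac{2304917}{5312642290133} - \frac{46 \sqrt{41}}{5312642290133} \approx -4.3391 \cdot 10^{-7}$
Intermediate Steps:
$r{\left(Z \right)} = Z \sqrt{-5 + Z}$ ($r{\left(Z \right)} = Z \sqrt{-5 + Z} 1 = Z \sqrt{-5 + Z}$)
$\frac{1}{K + x{\left(2372,r{\left(46 \right)} \right)}} = \frac{1}{-2307289 + \left(2372 + 46 \sqrt{-5 + 46}\right)} = \frac{1}{-2307289 + \left(2372 + 46 \sqrt{41}\right)} = \frac{1}{-2304917 + 46 \sqrt{41}}$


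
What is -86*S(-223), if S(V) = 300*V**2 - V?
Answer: -1283027378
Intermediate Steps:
S(V) = -V + 300*V**2
-86*S(-223) = -(-19178)*(-1 + 300*(-223)) = -(-19178)*(-1 - 66900) = -(-19178)*(-66901) = -86*14918923 = -1283027378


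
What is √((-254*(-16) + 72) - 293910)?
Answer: I*√289774 ≈ 538.31*I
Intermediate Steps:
√((-254*(-16) + 72) - 293910) = √((4064 + 72) - 293910) = √(4136 - 293910) = √(-289774) = I*√289774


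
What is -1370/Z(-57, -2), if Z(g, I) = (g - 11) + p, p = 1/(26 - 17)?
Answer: 12330/611 ≈ 20.180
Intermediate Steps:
p = ⅑ (p = 1/9 = ⅑ ≈ 0.11111)
Z(g, I) = -98/9 + g (Z(g, I) = (g - 11) + ⅑ = (-11 + g) + ⅑ = -98/9 + g)
-1370/Z(-57, -2) = -1370/(-98/9 - 57) = -1370/(-611/9) = -1370*(-9/611) = 12330/611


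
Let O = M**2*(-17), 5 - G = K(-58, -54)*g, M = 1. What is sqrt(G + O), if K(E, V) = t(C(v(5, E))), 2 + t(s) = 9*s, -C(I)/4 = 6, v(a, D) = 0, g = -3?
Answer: 3*I*sqrt(74) ≈ 25.807*I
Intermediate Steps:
C(I) = -24 (C(I) = -4*6 = -24)
t(s) = -2 + 9*s
K(E, V) = -218 (K(E, V) = -2 + 9*(-24) = -2 - 216 = -218)
G = -649 (G = 5 - (-218)*(-3) = 5 - 1*654 = 5 - 654 = -649)
O = -17 (O = 1**2*(-17) = 1*(-17) = -17)
sqrt(G + O) = sqrt(-649 - 17) = sqrt(-666) = 3*I*sqrt(74)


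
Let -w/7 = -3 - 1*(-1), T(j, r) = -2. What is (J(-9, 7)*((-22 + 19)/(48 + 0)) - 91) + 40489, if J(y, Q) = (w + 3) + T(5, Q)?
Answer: 646353/16 ≈ 40397.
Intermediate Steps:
w = 14 (w = -7*(-3 - 1*(-1)) = -7*(-3 + 1) = -7*(-2) = 14)
J(y, Q) = 15 (J(y, Q) = (14 + 3) - 2 = 17 - 2 = 15)
(J(-9, 7)*((-22 + 19)/(48 + 0)) - 91) + 40489 = (15*((-22 + 19)/(48 + 0)) - 91) + 40489 = (15*(-3/48) - 91) + 40489 = (15*(-3*1/48) - 91) + 40489 = (15*(-1/16) - 91) + 40489 = (-15/16 - 91) + 40489 = -1471/16 + 40489 = 646353/16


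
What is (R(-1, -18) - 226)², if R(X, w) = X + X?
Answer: 51984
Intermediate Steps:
R(X, w) = 2*X
(R(-1, -18) - 226)² = (2*(-1) - 226)² = (-2 - 226)² = (-228)² = 51984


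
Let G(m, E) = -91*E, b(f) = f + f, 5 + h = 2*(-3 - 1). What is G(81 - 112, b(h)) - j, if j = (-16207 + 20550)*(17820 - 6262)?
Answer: -50194028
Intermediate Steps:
h = -13 (h = -5 + 2*(-3 - 1) = -5 + 2*(-4) = -5 - 8 = -13)
b(f) = 2*f
j = 50196394 (j = 4343*11558 = 50196394)
G(81 - 112, b(h)) - j = -182*(-13) - 1*50196394 = -91*(-26) - 50196394 = 2366 - 50196394 = -50194028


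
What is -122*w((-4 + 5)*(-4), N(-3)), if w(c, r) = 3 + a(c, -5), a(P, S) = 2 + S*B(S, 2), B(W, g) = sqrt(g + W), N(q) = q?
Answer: -610 + 610*I*sqrt(3) ≈ -610.0 + 1056.6*I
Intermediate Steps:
B(W, g) = sqrt(W + g)
a(P, S) = 2 + S*sqrt(2 + S) (a(P, S) = 2 + S*sqrt(S + 2) = 2 + S*sqrt(2 + S))
w(c, r) = 5 - 5*I*sqrt(3) (w(c, r) = 3 + (2 - 5*sqrt(2 - 5)) = 3 + (2 - 5*I*sqrt(3)) = 5 - 5*I*sqrt(3))
-122*w((-4 + 5)*(-4), N(-3)) = -122*(5 - 5*I*sqrt(3)) = -610 + 610*I*sqrt(3)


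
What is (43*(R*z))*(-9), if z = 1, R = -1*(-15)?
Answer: -5805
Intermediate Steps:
R = 15
(43*(R*z))*(-9) = (43*(15*1))*(-9) = (43*15)*(-9) = 645*(-9) = -5805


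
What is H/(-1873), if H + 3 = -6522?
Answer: 6525/1873 ≈ 3.4837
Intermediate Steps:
H = -6525 (H = -3 - 6522 = -6525)
H/(-1873) = -6525/(-1873) = -6525*(-1/1873) = 6525/1873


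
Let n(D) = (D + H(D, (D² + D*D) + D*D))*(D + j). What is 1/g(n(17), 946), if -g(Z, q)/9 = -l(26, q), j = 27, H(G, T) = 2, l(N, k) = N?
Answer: 1/234 ≈ 0.0042735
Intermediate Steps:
n(D) = (2 + D)*(27 + D) (n(D) = (D + 2)*(D + 27) = (2 + D)*(27 + D))
g(Z, q) = 234 (g(Z, q) = -(-9)*26 = -9*(-26) = 234)
1/g(n(17), 946) = 1/234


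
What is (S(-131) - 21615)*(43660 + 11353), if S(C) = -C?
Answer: -1181899292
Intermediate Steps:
(S(-131) - 21615)*(43660 + 11353) = (-1*(-131) - 21615)*(43660 + 11353) = (131 - 21615)*55013 = -21484*55013 = -1181899292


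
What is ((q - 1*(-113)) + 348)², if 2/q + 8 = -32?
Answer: 84989961/400 ≈ 2.1248e+5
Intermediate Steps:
q = -1/20 (q = 2/(-8 - 32) = 2/(-40) = 2*(-1/40) = -1/20 ≈ -0.050000)
((q - 1*(-113)) + 348)² = ((-1/20 - 1*(-113)) + 348)² = ((-1/20 + 113) + 348)² = (2259/20 + 348)² = (9219/20)² = 84989961/400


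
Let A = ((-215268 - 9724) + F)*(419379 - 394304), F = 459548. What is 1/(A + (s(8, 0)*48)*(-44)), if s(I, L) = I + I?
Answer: 1/5881457908 ≈ 1.7003e-10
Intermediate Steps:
s(I, L) = 2*I
A = 5881491700 (A = ((-215268 - 9724) + 459548)*(419379 - 394304) = (-224992 + 459548)*25075 = 234556*25075 = 5881491700)
1/(A + (s(8, 0)*48)*(-44)) = 1/(5881491700 + ((2*8)*48)*(-44)) = 1/(5881491700 + (16*48)*(-44)) = 1/(5881491700 + 768*(-44)) = 1/(5881491700 - 33792) = 1/5881457908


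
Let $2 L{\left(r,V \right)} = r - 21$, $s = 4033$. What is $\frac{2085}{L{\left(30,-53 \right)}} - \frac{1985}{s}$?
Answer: $\frac{5599915}{12099} \approx 462.84$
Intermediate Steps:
$L{\left(r,V \right)} = - \frac{21}{2} + \frac{r}{2}$ ($L{\left(r,V \right)} = \frac{r - 21}{2} = \frac{-21 + r}{2} = - \frac{21}{2} + \frac{r}{2}$)
$\frac{2085}{L{\left(30,-53 \right)}} - \frac{1985}{s} = \frac{2085}{- \frac{21}{2} + \frac{1}{2} \cdot 30} - \frac{1985}{4033} = \frac{2085}{- \frac{21}{2} + 15} - \frac{1985}{4033} = \frac{2085}{\frac{9}{2}} - \frac{1985}{4033} = 2085 \cdot \frac{2}{9} - \frac{1985}{4033} = \frac{1390}{3} - \frac{1985}{4033} = \frac{5599915}{12099}$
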